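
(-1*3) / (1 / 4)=-12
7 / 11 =0.64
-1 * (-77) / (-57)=-77 / 57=-1.35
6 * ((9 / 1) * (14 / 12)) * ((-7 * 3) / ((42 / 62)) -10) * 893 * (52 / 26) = -4613238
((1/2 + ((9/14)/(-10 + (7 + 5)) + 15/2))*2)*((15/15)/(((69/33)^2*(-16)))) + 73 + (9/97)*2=838468383/11494112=72.95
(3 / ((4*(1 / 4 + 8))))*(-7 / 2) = -7 / 22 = -0.32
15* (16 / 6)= 40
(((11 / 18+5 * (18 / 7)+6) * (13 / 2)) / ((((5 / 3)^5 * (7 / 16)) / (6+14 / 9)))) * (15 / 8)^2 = 14637051 / 24500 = 597.43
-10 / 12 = -5 / 6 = -0.83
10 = 10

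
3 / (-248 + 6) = -3 / 242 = -0.01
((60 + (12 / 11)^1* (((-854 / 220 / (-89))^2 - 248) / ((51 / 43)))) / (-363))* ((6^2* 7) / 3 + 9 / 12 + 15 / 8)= 15817849776813 / 394302627400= 40.12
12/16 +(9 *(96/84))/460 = 2487/3220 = 0.77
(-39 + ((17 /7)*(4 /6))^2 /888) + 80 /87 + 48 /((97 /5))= -9805083997 /275398326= -35.60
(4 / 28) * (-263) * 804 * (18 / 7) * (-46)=175082256 / 49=3573107.27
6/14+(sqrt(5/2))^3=3/7+5 * sqrt(10)/4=4.38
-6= -6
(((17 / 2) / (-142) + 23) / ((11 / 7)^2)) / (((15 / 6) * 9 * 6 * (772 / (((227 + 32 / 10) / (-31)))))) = -73487897 / 111023898480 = -0.00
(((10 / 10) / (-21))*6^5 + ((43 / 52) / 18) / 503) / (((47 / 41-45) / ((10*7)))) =250168477175 / 423256392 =591.06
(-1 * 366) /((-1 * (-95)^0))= 366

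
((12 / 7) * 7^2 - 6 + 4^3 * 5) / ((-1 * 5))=-398 / 5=-79.60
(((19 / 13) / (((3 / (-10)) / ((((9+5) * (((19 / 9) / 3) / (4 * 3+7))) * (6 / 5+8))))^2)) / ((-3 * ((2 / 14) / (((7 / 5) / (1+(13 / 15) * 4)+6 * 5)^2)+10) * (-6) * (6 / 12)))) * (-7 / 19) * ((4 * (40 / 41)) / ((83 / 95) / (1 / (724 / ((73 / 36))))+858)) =-0.01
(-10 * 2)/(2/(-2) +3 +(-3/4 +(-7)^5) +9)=80/67187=0.00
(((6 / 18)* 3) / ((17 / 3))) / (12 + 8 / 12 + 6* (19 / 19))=0.01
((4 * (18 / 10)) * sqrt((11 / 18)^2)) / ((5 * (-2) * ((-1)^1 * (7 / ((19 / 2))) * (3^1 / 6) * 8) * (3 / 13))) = 2717 / 4200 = 0.65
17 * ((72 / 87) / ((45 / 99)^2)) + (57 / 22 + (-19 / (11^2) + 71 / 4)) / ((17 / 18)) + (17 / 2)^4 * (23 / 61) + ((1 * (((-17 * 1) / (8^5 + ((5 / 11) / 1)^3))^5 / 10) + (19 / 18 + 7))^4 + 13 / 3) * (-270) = -46734884653136040195085660938388944382686169751376940430442181229356394597388535965827871241401672056497032004113142648160789080809563484740051 / 41137190825474985990650005791043670451645547598048573902821386454977705280338741045776195775082097164768456810068615966913133950296358000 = -1136073.80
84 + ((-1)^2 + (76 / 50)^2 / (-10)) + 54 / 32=4322823 / 50000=86.46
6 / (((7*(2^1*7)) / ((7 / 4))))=3 / 28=0.11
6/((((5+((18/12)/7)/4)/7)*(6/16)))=6272/283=22.16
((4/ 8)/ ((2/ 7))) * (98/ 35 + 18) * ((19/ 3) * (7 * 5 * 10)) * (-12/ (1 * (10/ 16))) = -1549184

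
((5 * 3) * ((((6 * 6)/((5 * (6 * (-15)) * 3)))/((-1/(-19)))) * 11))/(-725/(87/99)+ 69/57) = 3971/39130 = 0.10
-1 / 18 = -0.06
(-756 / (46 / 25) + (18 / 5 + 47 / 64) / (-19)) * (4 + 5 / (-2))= -9077037 / 14720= -616.65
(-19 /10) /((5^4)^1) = -19 /6250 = -0.00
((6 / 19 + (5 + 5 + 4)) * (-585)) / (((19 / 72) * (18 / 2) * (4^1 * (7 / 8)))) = -2545920 / 2527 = -1007.49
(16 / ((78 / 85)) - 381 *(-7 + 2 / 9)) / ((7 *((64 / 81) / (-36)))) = -24638013 / 1456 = -16921.71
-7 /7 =-1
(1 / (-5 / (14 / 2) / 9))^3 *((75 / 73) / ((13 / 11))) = -8251551 / 4745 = -1739.00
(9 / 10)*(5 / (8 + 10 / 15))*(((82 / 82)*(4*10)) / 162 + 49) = 3989 / 156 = 25.57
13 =13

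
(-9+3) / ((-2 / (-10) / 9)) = -270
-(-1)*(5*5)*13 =325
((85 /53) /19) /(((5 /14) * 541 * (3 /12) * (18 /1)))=476 /4903083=0.00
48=48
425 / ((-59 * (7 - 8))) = 425 / 59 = 7.20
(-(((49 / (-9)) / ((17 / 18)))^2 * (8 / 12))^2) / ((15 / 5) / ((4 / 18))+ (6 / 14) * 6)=-30.54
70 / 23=3.04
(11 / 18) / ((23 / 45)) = 55 / 46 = 1.20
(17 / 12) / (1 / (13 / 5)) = 221 / 60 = 3.68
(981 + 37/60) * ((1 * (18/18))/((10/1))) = 58897/600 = 98.16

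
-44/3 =-14.67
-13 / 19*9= -117 / 19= -6.16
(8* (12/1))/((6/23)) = 368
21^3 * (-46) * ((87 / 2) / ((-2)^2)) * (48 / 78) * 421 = -15603321762 / 13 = -1200255520.15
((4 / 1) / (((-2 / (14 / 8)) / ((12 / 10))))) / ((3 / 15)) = -21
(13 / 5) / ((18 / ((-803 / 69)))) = -10439 / 6210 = -1.68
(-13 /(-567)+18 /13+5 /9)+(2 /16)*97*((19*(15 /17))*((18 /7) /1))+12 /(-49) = 1839970127 /3508596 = 524.42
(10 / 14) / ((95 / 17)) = 0.13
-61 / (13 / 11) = -671 / 13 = -51.62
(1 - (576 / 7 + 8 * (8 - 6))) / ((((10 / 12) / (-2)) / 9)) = 73548 / 35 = 2101.37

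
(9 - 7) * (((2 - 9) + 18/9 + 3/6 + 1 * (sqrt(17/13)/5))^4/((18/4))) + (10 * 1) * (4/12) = 716425849/3802500 - 52786 * sqrt(221)/21125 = 151.26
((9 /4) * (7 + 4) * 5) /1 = 495 /4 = 123.75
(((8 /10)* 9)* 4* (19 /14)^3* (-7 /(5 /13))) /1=-1605006 /1225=-1310.21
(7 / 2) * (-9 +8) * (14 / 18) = -49 / 18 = -2.72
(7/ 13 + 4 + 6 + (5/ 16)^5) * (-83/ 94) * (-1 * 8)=11926729571/ 160169984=74.46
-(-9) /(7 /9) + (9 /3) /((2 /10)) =186 /7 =26.57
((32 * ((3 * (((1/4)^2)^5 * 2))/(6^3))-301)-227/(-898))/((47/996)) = -6373.28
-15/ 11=-1.36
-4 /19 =-0.21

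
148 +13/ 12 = 1789/ 12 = 149.08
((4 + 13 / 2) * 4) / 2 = 21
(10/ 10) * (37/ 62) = 37/ 62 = 0.60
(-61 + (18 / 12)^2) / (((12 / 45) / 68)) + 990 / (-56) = -209985 / 14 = -14998.93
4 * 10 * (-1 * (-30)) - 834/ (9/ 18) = -468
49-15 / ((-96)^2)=150523 / 3072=49.00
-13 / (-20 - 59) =13 / 79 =0.16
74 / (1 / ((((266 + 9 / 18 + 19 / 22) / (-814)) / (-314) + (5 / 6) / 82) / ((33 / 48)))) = 31009504 / 25702941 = 1.21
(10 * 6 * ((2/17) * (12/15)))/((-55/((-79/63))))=2528/19635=0.13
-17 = -17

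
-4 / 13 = -0.31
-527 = -527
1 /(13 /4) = 4 /13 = 0.31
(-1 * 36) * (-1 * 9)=324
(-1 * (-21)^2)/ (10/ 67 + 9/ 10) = -295470/ 703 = -420.30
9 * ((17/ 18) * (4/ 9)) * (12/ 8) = 17/ 3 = 5.67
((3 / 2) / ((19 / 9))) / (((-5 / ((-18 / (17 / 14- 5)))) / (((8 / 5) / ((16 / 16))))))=-27216 / 25175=-1.08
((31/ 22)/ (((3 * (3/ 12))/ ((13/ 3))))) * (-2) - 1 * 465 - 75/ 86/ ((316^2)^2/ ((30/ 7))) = -481.28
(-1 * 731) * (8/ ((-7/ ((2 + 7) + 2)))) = 9189.71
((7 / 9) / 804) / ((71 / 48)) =28 / 42813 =0.00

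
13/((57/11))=143/57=2.51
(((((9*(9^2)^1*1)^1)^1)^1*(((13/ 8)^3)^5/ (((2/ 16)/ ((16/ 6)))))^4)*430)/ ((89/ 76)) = 252368826755958504989380837224621146216105409101618183212468463487282765/ 1016200357206643435313499610248040537104515596288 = 248345540292542457154974.90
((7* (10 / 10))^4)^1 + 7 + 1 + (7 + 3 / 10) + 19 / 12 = 145073 / 60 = 2417.88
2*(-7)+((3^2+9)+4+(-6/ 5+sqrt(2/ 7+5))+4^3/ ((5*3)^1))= sqrt(259)/ 7+166/ 15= 13.37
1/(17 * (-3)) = -1/51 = -0.02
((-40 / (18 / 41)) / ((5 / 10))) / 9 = -1640 / 81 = -20.25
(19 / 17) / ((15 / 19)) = 361 / 255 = 1.42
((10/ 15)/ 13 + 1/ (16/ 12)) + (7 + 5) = 1997/ 156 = 12.80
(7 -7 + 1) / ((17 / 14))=14 / 17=0.82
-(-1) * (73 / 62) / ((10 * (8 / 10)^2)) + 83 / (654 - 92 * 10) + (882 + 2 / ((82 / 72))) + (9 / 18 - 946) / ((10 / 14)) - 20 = -24887022227 / 54093760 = -460.07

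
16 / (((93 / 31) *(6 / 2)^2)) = 16 / 27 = 0.59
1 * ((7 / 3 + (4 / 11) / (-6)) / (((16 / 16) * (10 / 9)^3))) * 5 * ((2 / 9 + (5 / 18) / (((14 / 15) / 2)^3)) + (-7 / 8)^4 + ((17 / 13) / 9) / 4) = 47638821843 / 1607237632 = 29.64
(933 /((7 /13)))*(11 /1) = 133419 /7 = 19059.86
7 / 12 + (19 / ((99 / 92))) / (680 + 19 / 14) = 2301397 / 3777444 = 0.61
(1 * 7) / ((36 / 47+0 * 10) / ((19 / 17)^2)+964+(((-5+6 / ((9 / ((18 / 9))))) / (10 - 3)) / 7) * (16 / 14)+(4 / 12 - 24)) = 40737767 / 5475510907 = 0.01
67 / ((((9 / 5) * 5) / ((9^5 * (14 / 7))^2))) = 103828691052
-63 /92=-0.68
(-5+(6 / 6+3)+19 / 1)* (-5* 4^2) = -1440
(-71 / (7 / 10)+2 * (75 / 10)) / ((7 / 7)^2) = -605 / 7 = -86.43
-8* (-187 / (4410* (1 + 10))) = 68 / 2205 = 0.03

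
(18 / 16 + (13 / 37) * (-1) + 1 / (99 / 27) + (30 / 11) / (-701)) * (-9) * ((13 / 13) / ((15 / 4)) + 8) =-221286711 / 2853070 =-77.56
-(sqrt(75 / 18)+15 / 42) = -5*sqrt(6) / 6 - 5 / 14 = -2.40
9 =9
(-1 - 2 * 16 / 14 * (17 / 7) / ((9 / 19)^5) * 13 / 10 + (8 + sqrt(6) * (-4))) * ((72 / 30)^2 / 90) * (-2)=64 * sqrt(6) / 125 + 68423583952 / 1808375625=39.09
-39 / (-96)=13 / 32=0.41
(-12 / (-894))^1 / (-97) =-2 / 14453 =-0.00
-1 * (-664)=664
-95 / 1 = -95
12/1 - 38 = -26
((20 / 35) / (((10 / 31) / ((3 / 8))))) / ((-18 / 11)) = -341 / 840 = -0.41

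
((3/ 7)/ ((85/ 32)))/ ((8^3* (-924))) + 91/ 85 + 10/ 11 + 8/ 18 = 752603/ 310464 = 2.42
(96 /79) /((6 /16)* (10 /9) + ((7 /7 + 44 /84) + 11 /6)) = 8064 /25043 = 0.32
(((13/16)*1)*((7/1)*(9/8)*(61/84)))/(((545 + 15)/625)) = 297375/57344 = 5.19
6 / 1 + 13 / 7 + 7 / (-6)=281 / 42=6.69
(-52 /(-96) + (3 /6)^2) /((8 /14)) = 133 /96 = 1.39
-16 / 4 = -4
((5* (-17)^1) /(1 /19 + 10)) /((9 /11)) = -17765 /1719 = -10.33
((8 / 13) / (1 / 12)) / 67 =96 / 871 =0.11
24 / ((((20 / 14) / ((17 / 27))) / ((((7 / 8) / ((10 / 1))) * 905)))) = 837.63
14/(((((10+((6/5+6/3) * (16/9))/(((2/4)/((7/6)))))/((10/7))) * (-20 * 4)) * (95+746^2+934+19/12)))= -405/21021736378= -0.00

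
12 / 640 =3 / 160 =0.02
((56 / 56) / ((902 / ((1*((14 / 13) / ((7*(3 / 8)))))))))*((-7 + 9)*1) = 0.00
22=22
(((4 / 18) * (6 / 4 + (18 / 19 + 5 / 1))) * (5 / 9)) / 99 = 1415 / 152361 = 0.01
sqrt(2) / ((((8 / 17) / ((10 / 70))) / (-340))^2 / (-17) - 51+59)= 35496425 *sqrt(2) / 283971204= 0.18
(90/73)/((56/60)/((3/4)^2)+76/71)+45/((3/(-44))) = -629859435/954986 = -659.55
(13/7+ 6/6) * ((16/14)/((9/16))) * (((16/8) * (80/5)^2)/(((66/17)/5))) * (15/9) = 278528000/43659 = 6379.62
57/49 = 1.16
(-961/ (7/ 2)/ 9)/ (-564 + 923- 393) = 961/ 1071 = 0.90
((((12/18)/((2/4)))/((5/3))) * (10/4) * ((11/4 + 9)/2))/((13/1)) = 0.90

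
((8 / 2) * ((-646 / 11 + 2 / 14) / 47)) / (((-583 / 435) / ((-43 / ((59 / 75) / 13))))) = -329075194500 / 124482743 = -2643.54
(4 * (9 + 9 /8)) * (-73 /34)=-5913 /68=-86.96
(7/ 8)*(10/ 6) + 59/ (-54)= 79/ 216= 0.37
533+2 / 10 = 2666 / 5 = 533.20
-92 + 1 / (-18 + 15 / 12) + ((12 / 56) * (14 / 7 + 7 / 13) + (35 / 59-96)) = -186.92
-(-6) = 6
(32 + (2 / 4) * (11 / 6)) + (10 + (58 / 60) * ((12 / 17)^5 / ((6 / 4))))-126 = -7068365641 / 85191420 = -82.97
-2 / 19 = -0.11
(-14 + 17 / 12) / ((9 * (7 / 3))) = -151 / 252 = -0.60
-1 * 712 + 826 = 114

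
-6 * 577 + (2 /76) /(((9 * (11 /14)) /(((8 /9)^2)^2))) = -42725347670 /12341241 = -3462.00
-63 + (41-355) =-377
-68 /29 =-2.34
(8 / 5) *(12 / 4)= 24 / 5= 4.80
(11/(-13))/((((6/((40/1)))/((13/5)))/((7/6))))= -154/9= -17.11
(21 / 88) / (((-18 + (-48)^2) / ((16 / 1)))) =7 / 4191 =0.00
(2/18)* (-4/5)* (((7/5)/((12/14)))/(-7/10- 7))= 28/1485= 0.02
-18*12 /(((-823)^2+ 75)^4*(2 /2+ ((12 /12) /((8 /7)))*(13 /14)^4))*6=-0.00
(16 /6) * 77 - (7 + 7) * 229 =-9002 /3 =-3000.67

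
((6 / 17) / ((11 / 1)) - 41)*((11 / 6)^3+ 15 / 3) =-18470671 / 40392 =-457.29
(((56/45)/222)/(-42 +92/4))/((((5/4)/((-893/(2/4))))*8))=1316/24975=0.05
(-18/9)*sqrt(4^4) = -32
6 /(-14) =-3 /7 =-0.43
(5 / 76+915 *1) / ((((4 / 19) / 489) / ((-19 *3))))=-1938427785 / 16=-121151736.56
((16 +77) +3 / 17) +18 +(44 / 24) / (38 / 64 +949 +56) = 182457922 / 1641129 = 111.18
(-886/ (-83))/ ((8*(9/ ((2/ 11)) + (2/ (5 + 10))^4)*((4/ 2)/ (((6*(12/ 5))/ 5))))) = 16147350/ 415988281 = 0.04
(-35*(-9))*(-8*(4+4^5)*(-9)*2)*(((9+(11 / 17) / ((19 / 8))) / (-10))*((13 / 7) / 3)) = -8645438880 / 323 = -26766064.64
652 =652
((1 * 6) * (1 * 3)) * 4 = 72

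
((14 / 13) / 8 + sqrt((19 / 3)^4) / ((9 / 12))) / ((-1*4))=-13.40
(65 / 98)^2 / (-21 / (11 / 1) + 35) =3575 / 268912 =0.01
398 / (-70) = -199 / 35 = -5.69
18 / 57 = 6 / 19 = 0.32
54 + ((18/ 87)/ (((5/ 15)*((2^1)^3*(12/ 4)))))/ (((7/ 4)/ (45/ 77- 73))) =827346/ 15631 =52.93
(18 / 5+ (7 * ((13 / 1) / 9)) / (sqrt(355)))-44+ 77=91 * sqrt(355) / 3195+ 183 / 5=37.14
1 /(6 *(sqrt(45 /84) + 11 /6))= 77 /712 - 3 *sqrt(105) /712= 0.06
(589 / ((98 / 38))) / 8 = 11191 / 392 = 28.55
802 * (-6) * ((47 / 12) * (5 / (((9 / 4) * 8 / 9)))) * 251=-11826492.50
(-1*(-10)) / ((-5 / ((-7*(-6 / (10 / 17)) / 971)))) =-714 / 4855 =-0.15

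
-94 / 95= -0.99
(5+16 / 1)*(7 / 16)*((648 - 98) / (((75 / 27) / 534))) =971412.75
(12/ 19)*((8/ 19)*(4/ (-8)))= -48/ 361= -0.13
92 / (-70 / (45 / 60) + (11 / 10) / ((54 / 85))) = -9936 / 9893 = -1.00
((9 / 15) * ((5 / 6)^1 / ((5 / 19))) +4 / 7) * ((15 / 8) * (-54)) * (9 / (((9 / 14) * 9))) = -1557 / 4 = -389.25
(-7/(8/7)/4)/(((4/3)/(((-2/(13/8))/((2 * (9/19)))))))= 931/624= 1.49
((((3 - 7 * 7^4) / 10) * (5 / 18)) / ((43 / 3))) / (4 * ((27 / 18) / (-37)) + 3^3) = -155437 / 128097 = -1.21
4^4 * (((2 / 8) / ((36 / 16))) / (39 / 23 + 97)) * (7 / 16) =1288 / 10215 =0.13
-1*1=-1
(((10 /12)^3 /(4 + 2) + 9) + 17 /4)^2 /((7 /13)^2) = 1031887129 /1679616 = 614.36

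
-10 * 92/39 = -920/39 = -23.59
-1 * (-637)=637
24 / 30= 4 / 5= 0.80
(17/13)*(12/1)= 204/13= 15.69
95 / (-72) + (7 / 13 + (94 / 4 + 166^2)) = 25813681 / 936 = 27578.72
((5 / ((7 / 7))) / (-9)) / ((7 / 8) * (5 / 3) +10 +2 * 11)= -40 / 2409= -0.02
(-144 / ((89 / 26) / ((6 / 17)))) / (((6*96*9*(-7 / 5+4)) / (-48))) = 80 / 1513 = 0.05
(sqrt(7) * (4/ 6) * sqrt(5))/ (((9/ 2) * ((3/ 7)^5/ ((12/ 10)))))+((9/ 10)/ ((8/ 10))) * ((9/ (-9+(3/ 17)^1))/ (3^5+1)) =-459/ 97600+134456 * sqrt(35)/ 10935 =72.74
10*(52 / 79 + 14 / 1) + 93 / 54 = 210889 / 1422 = 148.30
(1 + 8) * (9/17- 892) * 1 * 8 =-1091160/17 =-64185.88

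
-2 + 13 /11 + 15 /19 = -0.03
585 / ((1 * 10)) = 117 / 2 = 58.50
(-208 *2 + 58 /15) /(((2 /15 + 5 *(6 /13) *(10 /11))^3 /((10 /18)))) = -1129840479625 /54813569828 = -20.61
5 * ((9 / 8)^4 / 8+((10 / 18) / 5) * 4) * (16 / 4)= 950605 / 73728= 12.89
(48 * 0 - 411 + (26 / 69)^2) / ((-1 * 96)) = 1956095 / 457056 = 4.28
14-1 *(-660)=674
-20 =-20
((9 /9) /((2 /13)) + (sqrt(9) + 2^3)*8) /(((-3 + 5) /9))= 1701 /4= 425.25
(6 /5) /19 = 6 /95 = 0.06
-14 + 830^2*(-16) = -11022414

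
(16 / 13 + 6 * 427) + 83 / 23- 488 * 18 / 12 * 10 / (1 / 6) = -12364595 / 299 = -41353.16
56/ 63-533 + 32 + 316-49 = -2098/ 9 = -233.11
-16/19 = -0.84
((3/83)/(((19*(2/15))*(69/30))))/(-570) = -15/1378298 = -0.00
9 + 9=18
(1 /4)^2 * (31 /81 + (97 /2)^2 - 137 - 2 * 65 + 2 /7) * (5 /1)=23654315 /36288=651.85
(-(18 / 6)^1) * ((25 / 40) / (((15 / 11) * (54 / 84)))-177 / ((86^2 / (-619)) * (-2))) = 20.08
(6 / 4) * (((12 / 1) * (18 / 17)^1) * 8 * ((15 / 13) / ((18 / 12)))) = 25920 / 221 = 117.29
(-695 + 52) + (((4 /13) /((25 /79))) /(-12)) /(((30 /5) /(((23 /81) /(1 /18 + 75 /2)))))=-11442636917 /17795700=-643.00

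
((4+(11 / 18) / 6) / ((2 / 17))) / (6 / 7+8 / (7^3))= 39.60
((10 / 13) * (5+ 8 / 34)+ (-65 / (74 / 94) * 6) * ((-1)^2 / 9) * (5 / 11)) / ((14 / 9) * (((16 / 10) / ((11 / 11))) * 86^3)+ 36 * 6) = -21243225 / 1602135784106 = -0.00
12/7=1.71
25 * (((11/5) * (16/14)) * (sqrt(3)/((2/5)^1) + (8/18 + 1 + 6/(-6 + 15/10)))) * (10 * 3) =4400/21 + 33000 * sqrt(3)/7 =8374.91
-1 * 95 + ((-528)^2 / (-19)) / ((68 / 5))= -379165 / 323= -1173.89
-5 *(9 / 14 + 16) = -1165 / 14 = -83.21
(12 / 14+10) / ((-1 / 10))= -760 / 7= -108.57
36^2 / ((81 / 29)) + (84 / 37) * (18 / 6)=17420 / 37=470.81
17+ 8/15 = 263/15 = 17.53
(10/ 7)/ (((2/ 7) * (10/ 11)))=11/ 2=5.50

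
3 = 3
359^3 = 46268279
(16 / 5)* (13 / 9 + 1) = 352 / 45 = 7.82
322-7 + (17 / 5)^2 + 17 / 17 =8189 / 25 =327.56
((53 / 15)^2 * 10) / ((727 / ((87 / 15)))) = 162922 / 163575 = 1.00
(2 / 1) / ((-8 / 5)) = -5 / 4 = -1.25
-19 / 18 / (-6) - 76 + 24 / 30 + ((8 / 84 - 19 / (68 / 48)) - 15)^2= 5557808267 / 7646940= 726.80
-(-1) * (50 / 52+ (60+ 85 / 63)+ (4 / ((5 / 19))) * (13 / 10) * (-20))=-2726363 / 8190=-332.89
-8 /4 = -2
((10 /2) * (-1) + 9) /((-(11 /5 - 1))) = -10 /3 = -3.33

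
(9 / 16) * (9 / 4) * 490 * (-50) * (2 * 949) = -470822625 / 8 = -58852828.12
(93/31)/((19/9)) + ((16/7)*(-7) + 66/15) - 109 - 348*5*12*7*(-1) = 13873878/95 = 146040.82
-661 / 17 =-38.88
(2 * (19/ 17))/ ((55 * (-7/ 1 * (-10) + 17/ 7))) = 266/ 474045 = 0.00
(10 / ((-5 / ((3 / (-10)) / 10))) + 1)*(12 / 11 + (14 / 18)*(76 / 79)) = 1.95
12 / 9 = 4 / 3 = 1.33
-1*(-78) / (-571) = -78 / 571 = -0.14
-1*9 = -9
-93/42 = -31/14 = -2.21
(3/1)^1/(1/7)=21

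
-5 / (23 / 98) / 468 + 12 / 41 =54539 / 220662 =0.25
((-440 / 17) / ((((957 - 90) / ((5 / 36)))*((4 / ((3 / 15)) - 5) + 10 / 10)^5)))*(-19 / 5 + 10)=-1705 / 69547327488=-0.00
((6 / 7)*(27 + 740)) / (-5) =-4602 / 35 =-131.49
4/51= 0.08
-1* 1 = -1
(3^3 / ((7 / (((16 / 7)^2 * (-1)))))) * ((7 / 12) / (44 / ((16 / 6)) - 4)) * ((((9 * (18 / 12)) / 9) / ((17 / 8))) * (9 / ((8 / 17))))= -15552 / 1225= -12.70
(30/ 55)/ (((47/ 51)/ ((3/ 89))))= 0.02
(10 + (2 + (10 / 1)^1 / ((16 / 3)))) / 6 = 37 / 16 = 2.31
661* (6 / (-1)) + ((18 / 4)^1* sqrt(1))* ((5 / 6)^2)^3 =-41103863 / 10368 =-3964.49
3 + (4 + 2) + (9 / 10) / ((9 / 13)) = 10.30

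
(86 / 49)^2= 7396 / 2401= 3.08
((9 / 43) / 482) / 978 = 3 / 6756676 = 0.00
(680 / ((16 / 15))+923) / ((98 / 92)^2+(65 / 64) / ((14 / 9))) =739652032 / 847289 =872.96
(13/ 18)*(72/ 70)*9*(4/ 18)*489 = 25428/ 35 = 726.51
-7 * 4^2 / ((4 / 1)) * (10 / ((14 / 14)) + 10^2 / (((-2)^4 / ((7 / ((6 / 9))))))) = -4235 / 2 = -2117.50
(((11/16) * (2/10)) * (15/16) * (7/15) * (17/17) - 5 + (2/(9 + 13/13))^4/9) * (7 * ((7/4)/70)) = -49791833/57600000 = -0.86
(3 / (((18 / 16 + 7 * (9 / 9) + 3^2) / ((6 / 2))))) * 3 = 216 / 137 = 1.58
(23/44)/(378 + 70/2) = 0.00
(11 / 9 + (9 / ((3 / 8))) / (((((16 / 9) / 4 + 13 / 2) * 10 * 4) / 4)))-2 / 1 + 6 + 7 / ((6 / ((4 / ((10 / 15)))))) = 70694 / 5625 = 12.57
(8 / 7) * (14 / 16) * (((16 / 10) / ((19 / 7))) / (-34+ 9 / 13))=-0.02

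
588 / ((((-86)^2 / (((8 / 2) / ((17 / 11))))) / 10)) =64680 / 31433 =2.06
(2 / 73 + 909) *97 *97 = 624371831 / 73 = 8553038.78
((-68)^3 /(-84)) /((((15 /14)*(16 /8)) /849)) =22246064 /15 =1483070.93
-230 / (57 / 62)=-14260 / 57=-250.18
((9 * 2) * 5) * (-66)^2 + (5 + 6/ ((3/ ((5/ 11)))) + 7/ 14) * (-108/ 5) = 21554586/ 55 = 391901.56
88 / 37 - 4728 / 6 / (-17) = 30652 / 629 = 48.73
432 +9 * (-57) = -81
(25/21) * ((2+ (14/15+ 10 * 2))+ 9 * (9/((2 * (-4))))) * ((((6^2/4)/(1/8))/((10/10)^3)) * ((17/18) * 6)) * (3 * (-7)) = -130645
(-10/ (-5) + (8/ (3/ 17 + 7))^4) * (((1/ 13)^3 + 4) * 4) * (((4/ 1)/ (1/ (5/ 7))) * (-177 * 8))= -48858015933999360/ 212935188739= -229450.17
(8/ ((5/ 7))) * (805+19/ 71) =3201744/ 355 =9019.00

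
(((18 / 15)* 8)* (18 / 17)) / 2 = 432 / 85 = 5.08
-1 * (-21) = 21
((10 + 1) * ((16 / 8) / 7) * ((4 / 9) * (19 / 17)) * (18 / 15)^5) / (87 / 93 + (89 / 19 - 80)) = -425437056 / 8145921875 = -0.05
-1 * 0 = 0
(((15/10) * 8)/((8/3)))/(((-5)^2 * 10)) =9/500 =0.02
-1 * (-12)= 12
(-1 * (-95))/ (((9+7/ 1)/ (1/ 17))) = 95/ 272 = 0.35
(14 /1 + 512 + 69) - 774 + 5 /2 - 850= -2053 /2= -1026.50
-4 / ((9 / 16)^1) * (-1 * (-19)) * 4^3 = -77824 / 9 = -8647.11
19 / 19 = 1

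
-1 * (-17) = 17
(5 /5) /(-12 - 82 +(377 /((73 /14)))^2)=5329 /27356358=0.00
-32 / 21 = -1.52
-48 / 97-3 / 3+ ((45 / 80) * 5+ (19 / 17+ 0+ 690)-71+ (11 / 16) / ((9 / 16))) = 147853765 / 237456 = 622.66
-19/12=-1.58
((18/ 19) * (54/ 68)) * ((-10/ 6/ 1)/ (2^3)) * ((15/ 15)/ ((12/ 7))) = -945/ 10336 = -0.09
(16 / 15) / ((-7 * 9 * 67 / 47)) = -752 / 63315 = -0.01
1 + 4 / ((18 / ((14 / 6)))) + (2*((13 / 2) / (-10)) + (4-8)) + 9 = 1409 / 270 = 5.22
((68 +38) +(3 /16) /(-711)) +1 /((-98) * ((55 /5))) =216649693 /2043888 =106.00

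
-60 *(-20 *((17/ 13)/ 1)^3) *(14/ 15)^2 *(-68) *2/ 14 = -149669632/ 6591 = -22708.18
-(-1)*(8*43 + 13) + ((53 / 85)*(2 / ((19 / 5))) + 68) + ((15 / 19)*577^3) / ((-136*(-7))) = 2889193831 / 18088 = 159729.87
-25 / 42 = -0.60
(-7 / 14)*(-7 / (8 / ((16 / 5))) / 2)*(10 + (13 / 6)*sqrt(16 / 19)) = 91*sqrt(19) / 285 + 7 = 8.39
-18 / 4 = -9 / 2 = -4.50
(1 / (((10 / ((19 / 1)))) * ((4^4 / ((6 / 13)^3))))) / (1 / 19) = 9747 / 703040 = 0.01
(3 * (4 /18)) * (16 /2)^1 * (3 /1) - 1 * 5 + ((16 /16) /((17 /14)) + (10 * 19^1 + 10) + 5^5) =56726 /17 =3336.82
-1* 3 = -3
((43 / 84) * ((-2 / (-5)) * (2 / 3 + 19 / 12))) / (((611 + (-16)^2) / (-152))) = -0.08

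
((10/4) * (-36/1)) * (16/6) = -240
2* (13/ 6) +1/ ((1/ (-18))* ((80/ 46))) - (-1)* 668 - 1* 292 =22199/ 60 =369.98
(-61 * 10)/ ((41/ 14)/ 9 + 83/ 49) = -538020/ 1781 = -302.09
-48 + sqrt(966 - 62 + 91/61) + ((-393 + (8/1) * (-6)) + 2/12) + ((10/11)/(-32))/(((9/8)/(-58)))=-96499/198 + sqrt(3369335)/61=-457.28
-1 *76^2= -5776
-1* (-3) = 3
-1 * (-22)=22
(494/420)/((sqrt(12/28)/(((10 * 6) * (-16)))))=-7904 * sqrt(21)/21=-1724.79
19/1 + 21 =40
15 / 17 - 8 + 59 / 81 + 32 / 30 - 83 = -608101 / 6885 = -88.32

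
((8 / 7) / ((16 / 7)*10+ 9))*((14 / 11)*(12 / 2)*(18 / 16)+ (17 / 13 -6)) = 20 / 143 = 0.14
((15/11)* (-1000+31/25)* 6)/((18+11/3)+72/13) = -17528238/58355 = -300.37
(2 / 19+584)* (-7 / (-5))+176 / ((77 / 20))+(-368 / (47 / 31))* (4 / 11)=266517154 / 343805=775.20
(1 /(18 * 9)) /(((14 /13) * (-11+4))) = -13 /15876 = -0.00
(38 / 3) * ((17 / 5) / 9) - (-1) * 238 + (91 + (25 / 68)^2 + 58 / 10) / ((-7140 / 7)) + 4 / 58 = 1494183914039 / 6155006400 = 242.76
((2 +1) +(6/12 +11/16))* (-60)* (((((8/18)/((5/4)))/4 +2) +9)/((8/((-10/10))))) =348.26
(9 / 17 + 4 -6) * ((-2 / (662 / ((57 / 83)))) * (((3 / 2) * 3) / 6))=4275 / 1868164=0.00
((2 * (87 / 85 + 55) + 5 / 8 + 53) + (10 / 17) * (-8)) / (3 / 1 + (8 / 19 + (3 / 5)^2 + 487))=10398415 / 31704456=0.33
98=98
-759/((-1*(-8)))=-759/8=-94.88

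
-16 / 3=-5.33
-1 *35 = -35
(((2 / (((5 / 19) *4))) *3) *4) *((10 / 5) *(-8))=-1824 / 5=-364.80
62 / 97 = 0.64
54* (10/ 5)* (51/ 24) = 459/ 2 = 229.50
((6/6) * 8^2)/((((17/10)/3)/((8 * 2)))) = 30720/17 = 1807.06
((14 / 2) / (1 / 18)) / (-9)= -14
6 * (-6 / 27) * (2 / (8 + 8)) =-1 / 6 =-0.17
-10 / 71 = -0.14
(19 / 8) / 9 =19 / 72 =0.26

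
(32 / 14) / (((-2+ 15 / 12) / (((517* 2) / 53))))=-66176 / 1113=-59.46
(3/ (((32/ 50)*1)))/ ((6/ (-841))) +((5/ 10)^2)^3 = -42049/ 64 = -657.02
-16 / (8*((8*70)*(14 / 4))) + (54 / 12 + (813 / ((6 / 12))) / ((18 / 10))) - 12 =2633747 / 2940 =895.83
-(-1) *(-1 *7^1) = -7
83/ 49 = 1.69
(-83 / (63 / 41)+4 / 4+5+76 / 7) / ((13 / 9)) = -2341 / 91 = -25.73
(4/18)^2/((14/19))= 38/567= 0.07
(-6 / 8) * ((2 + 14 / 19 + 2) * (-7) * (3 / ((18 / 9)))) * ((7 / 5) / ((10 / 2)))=3969 / 380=10.44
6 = 6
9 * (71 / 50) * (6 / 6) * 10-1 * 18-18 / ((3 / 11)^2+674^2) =6035418891 / 54967405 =109.80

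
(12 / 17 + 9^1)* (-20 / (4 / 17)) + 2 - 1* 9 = -832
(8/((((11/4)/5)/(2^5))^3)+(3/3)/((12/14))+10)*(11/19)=12583001177/13794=912208.29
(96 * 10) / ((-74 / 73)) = -35040 / 37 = -947.03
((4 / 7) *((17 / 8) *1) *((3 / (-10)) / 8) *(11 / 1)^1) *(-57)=31977 / 1120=28.55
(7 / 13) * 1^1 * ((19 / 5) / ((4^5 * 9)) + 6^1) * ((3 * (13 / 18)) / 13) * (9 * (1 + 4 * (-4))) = -1935493 / 26624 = -72.70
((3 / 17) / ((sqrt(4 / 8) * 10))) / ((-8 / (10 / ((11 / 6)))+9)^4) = 30375 * sqrt(2) / 5543610274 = 0.00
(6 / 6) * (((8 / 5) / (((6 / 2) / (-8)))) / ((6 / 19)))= -13.51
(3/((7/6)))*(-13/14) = -117/49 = -2.39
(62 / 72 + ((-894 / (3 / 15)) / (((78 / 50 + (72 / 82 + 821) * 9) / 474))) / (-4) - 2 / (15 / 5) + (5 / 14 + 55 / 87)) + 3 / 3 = 340734183343 / 4618305216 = 73.78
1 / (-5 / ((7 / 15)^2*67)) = -3283 / 1125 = -2.92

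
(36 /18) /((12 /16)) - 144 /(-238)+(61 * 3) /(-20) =-41971 /7140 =-5.88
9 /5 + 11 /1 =64 /5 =12.80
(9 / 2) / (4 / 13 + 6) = 117 / 164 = 0.71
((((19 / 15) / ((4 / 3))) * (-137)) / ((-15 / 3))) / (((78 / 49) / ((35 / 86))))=892829 / 134160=6.65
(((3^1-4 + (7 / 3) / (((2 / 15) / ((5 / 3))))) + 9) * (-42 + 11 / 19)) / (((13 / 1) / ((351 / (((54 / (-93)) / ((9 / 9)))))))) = 5440531 / 76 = 71585.93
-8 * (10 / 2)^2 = -200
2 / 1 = 2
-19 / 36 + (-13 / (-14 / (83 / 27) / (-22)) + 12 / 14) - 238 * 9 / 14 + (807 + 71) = 500873 / 756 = 662.53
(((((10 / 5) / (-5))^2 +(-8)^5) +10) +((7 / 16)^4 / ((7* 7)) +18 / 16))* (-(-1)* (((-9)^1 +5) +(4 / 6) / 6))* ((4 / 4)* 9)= 375680204417 / 327680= 1146485.00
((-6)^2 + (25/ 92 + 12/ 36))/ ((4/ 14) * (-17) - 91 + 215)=70721/ 230184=0.31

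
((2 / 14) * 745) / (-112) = -745 / 784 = -0.95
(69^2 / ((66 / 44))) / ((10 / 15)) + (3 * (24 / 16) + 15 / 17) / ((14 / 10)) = 1134033 / 238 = 4764.84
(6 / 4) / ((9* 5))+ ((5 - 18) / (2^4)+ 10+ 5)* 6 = 10219 / 120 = 85.16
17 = 17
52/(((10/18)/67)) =31356/5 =6271.20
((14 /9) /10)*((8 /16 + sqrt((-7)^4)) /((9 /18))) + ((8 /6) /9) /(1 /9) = 251 /15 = 16.73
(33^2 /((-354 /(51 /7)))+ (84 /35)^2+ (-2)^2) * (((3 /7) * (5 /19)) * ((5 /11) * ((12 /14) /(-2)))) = 2351529 /8459066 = 0.28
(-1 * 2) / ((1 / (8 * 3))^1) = -48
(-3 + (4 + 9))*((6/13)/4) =15/13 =1.15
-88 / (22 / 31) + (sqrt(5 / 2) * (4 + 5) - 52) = -176 + 9 * sqrt(10) / 2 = -161.77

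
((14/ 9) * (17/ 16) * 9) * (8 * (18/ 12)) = 357/ 2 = 178.50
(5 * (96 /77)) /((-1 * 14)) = -240 /539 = -0.45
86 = 86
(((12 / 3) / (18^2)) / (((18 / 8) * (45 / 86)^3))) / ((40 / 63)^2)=3895843 / 41006250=0.10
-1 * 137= -137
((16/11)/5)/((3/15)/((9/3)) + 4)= 48/671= 0.07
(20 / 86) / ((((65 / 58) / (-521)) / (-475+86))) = 23509604 / 559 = 42056.54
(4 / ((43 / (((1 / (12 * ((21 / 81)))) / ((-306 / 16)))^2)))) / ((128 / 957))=957 / 4871384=0.00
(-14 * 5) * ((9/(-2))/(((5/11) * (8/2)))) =693/4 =173.25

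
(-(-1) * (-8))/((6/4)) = -16/3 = -5.33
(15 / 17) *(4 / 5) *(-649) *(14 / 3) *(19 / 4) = -172634 / 17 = -10154.94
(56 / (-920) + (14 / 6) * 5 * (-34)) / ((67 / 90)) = -821226 / 1541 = -532.92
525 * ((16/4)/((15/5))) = 700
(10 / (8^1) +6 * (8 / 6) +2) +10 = 85 / 4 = 21.25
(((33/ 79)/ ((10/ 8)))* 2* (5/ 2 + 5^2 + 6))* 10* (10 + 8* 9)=1450416/ 79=18359.70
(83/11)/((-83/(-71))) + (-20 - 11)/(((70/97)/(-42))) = 99586/55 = 1810.65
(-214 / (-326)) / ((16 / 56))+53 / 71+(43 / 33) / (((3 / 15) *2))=6.30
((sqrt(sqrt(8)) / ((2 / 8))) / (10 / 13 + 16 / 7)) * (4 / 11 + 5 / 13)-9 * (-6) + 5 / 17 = 1498 * 2^(3 / 4) / 1529 + 923 / 17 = 55.94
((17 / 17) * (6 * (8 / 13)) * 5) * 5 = 1200 / 13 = 92.31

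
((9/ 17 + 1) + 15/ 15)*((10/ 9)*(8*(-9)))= -3440/ 17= -202.35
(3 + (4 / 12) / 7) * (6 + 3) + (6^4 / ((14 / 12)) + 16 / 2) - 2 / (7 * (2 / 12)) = 8012 / 7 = 1144.57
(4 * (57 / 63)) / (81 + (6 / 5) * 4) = 380 / 9009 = 0.04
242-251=-9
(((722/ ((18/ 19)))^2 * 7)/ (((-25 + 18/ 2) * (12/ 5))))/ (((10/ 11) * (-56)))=517504691/ 248832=2079.74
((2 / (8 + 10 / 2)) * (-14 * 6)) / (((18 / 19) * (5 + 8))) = -532 / 507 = -1.05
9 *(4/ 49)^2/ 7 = 0.01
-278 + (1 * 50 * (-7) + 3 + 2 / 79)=-49373 / 79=-624.97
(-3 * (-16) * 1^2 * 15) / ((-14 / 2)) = -720 / 7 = -102.86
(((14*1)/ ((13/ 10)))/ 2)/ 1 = 70/ 13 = 5.38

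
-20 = -20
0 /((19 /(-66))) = 0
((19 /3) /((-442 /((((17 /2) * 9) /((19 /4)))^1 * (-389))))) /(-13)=-6.91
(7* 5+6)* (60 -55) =205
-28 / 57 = -0.49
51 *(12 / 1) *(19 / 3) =3876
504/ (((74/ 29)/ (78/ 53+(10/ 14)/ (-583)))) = 6265044/ 21571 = 290.44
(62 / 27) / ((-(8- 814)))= 1 / 351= 0.00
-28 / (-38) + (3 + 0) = 71 / 19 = 3.74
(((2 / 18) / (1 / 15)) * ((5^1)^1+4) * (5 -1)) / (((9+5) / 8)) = 240 / 7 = 34.29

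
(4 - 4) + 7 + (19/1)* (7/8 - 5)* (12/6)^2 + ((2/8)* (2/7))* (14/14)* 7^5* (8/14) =379.50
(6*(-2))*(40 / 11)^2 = -158.68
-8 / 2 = -4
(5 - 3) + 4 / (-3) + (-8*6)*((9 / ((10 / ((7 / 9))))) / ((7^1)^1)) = -62 / 15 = -4.13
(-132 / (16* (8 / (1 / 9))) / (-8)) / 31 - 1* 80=-1904629 / 23808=-80.00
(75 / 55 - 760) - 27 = -8642 / 11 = -785.64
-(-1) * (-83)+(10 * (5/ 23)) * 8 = -1509/ 23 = -65.61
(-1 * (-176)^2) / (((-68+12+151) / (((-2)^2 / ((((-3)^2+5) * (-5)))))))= 61952 / 3325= 18.63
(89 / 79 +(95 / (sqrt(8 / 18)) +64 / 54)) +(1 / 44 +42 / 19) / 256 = 66109993447 / 456496128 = 144.82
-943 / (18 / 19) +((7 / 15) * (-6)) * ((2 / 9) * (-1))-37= -30953 / 30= -1031.77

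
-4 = -4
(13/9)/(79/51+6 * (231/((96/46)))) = 1768/814785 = 0.00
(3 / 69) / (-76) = -1 / 1748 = -0.00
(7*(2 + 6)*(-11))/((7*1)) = -88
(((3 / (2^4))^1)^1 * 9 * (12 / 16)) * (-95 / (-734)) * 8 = 7695 / 5872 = 1.31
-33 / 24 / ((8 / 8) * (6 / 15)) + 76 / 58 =-987 / 464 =-2.13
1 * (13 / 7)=13 / 7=1.86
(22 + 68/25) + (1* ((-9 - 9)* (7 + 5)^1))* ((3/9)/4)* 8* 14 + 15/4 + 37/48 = -2384111/1200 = -1986.76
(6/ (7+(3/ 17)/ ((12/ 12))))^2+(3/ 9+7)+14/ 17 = 1680587/ 189771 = 8.86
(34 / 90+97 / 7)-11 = 3.23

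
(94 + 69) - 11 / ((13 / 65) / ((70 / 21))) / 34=157.61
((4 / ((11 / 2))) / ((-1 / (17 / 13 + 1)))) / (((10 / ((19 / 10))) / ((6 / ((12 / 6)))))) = -684 / 715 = -0.96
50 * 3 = 150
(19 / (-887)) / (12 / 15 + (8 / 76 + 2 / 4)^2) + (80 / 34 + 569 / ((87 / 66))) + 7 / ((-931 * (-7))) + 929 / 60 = 4402714948607389 / 9795257179260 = 449.47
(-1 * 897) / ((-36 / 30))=747.50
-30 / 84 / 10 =-1 / 28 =-0.04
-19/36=-0.53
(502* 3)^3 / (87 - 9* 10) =-1138554072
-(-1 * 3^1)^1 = 3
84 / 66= 1.27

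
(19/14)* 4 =38/7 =5.43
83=83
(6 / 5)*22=132 / 5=26.40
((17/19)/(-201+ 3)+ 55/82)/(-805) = -51379/62082405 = -0.00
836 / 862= 0.97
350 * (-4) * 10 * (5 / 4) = -17500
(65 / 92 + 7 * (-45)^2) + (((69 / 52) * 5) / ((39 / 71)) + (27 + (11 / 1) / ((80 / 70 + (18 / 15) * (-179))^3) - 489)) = 22310438823200495977 / 1625439925541224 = 13725.78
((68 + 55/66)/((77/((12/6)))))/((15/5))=59/99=0.60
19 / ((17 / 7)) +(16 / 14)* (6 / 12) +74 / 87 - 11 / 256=9.20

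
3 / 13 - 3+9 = 6.23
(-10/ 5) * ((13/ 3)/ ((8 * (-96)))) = 13/ 1152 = 0.01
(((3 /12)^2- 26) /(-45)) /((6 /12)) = 83 /72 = 1.15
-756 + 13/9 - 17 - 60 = -7484/9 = -831.56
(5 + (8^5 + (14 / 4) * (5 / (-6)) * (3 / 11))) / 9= 480659 / 132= 3641.36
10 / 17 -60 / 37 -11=-7569 / 629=-12.03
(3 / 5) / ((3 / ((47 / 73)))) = 47 / 365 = 0.13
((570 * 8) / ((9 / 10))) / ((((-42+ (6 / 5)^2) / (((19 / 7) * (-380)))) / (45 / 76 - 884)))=-1211858950000 / 10647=-113821635.20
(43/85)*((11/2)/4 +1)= 817/680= 1.20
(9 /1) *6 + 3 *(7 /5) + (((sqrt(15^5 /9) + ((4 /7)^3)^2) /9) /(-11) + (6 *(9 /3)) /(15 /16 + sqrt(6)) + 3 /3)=-25 *sqrt(15) /33 + 1536 *sqrt(6) /437 + 1422726054392 /25449243435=61.58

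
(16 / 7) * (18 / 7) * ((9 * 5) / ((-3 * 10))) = -432 / 49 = -8.82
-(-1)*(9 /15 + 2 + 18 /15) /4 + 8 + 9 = 359 /20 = 17.95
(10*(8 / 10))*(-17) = -136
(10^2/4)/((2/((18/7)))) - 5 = 190/7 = 27.14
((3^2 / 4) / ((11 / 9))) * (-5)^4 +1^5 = 50669 / 44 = 1151.57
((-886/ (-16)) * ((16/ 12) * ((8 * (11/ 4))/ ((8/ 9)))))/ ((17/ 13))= 190047/ 136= 1397.40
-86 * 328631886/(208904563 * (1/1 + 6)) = -28262342196/1462331941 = -19.33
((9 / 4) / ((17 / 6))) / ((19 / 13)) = 0.54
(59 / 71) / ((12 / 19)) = 1121 / 852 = 1.32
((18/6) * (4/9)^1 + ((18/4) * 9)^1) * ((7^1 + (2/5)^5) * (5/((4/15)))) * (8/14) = 5498657/1750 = 3142.09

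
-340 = -340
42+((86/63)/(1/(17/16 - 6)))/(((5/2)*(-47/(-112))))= 75242/2115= 35.58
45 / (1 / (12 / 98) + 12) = 270 / 121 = 2.23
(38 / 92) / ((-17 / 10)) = -95 / 391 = -0.24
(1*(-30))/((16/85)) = -159.38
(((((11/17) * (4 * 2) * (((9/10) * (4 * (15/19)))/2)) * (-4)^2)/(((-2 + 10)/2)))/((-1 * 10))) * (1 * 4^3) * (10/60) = -50688/1615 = -31.39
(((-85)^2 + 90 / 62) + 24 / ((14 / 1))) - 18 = 1564606 / 217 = 7210.17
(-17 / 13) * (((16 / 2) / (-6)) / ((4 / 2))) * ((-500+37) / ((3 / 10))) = -157420 / 117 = -1345.47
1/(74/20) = 10/37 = 0.27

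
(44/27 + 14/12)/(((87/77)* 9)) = 11627/42282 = 0.27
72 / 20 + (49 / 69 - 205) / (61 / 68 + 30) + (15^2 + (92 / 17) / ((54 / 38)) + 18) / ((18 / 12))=53740622668 / 332703855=161.53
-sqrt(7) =-2.65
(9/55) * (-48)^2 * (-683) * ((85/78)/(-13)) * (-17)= -682169472/1859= -366955.07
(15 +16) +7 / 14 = 63 / 2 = 31.50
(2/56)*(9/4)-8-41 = -5479/112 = -48.92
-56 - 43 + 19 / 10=-971 / 10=-97.10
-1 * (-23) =23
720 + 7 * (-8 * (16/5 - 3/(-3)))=2424/5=484.80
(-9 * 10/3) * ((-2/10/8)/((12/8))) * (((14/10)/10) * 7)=49/100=0.49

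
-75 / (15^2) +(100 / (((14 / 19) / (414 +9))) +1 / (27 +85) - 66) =19266515 / 336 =57340.82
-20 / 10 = -2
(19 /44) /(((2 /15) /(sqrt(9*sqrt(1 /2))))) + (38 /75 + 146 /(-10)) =-1057 /75 + 855*2^(3 /4) /176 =-5.92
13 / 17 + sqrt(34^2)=34.76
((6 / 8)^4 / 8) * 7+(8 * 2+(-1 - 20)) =-9673 / 2048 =-4.72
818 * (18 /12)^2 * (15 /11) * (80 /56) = 276075 /77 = 3585.39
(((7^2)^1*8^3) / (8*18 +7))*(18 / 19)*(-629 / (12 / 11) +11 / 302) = -39314263296 / 433219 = -90749.17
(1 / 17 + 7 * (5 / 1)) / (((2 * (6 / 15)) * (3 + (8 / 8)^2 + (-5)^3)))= -745 / 2057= -0.36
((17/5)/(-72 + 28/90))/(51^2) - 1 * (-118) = 118.00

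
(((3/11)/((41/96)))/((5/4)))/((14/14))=1152/2255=0.51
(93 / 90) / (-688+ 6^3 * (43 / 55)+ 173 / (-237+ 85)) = -25916 / 13048257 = -0.00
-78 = -78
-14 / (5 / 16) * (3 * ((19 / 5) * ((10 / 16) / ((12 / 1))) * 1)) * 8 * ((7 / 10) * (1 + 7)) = -29792 / 25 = -1191.68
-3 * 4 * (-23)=276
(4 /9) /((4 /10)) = 10 /9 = 1.11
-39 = -39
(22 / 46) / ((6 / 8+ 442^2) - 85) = 0.00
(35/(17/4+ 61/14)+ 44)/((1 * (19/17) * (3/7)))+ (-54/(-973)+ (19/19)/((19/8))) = 1347646238/13366101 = 100.83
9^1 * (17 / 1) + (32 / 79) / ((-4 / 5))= 12047 / 79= 152.49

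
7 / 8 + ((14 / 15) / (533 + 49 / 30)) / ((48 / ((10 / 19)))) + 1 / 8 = 1828481 / 1828446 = 1.00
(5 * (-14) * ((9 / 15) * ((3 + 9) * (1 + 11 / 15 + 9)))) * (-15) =81144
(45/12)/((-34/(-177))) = 2655/136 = 19.52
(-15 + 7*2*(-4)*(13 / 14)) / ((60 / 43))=-2881 / 60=-48.02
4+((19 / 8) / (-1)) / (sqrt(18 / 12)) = 4 - 19*sqrt(6) / 24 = 2.06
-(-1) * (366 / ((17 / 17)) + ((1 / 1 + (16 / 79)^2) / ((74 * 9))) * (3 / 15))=7606412477 / 20782530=366.00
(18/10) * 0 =0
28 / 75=0.37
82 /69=1.19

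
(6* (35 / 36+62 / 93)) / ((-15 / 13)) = -767 / 90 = -8.52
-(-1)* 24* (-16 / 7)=-384 / 7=-54.86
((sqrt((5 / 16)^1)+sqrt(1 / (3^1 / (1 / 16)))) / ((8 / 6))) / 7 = 0.08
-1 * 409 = -409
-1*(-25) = 25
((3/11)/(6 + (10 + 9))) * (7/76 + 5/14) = 717/146300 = 0.00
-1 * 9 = -9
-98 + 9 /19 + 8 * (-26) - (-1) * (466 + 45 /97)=160.94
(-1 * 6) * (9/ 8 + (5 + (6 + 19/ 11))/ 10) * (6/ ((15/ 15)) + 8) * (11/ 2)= -4431/ 4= -1107.75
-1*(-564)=564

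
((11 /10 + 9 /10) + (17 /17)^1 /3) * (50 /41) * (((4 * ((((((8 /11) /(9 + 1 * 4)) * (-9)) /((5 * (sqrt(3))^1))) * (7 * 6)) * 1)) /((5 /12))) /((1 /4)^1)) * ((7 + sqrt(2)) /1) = 903168 * sqrt(3) * (-7 - sqrt(2)) /5863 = -2245.03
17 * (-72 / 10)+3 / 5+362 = 1201 / 5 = 240.20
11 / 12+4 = 59 / 12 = 4.92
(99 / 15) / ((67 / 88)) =2904 / 335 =8.67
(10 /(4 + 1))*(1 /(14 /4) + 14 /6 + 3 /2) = 173 /21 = 8.24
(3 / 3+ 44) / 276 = 15 / 92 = 0.16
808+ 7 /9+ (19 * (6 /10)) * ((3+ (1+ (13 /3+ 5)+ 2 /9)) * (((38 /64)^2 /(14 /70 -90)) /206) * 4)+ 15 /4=86576088611 /106553088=812.52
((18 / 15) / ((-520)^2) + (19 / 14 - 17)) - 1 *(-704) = 3257306021 / 4732000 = 688.36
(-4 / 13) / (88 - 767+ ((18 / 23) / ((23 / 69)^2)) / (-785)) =72220 / 159373591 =0.00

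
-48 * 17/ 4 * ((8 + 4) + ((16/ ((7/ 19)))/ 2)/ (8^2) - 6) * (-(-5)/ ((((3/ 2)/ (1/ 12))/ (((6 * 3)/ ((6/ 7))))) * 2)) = -30175/ 8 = -3771.88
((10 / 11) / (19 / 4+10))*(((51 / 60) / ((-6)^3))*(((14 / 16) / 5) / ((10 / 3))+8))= -54757 / 28036800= -0.00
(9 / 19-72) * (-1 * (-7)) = -9513 / 19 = -500.68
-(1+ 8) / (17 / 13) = -117 / 17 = -6.88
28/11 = 2.55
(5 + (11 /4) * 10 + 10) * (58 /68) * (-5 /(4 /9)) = -407.81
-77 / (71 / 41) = -44.46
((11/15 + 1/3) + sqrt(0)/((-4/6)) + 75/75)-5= -44/15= -2.93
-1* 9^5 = -59049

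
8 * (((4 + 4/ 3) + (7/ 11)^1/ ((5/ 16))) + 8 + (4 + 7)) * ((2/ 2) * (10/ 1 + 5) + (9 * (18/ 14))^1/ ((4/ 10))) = 713564/ 77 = 9267.06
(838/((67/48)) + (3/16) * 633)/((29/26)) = 10020621/15544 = 644.66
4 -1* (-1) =5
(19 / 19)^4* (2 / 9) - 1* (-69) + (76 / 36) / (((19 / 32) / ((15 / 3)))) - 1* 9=78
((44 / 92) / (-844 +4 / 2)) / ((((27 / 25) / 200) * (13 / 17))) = -467500 / 3398733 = -0.14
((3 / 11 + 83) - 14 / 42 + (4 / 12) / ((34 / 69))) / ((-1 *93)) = -93817 / 104346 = -0.90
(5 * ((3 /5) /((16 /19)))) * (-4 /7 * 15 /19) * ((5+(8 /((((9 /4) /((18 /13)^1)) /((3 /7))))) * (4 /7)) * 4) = -177885 /4459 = -39.89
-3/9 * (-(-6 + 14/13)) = -64/39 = -1.64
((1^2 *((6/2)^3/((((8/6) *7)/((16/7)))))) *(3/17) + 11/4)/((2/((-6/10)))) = -1.18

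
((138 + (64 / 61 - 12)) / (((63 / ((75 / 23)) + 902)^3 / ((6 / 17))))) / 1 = 23437500 / 408760183402699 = 0.00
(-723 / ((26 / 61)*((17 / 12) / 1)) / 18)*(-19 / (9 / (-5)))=-1396595 / 1989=-702.16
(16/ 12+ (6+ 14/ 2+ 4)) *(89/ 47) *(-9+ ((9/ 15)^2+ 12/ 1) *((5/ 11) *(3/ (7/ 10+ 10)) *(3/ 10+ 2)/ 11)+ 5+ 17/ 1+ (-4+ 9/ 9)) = 59511719/ 165957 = 358.60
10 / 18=5 / 9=0.56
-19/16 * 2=-19/8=-2.38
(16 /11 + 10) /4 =63 /22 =2.86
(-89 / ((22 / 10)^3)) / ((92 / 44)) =-11125 / 2783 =-4.00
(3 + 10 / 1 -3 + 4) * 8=112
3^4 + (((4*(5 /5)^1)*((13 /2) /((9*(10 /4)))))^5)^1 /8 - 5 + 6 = 15178831754 /184528125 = 82.26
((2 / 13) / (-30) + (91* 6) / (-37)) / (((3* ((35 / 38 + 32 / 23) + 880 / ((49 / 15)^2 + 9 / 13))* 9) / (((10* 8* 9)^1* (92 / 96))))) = -71162681445932 / 15044465462013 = -4.73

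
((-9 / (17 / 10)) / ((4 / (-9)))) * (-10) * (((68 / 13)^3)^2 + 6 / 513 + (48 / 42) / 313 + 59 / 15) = -2440355.98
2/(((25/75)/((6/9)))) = 4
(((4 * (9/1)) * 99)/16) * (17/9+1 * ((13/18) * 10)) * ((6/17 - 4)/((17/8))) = -1006632/289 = -3483.16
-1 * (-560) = 560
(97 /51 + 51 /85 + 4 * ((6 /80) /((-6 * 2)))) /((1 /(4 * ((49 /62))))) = 7987 /1020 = 7.83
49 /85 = 0.58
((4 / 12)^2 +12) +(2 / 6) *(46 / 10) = 614 / 45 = 13.64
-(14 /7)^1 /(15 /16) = -32 /15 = -2.13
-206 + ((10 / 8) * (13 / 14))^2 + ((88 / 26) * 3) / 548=-1142926283 / 5585216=-204.63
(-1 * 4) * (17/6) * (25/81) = -3.50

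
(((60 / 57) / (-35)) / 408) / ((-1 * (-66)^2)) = 1 / 59093496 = 0.00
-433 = -433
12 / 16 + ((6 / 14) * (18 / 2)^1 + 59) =1781 / 28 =63.61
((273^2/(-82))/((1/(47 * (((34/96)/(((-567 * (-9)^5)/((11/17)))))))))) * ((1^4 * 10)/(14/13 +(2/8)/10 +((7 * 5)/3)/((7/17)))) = -4229225/42575864274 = -0.00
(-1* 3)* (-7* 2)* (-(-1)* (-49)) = -2058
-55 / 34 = -1.62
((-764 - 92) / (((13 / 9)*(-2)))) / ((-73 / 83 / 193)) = -61705188 / 949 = -65021.27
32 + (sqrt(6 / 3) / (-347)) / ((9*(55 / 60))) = 32 - 4*sqrt(2) / 11451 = 32.00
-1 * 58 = -58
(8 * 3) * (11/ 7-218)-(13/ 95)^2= -328150183/ 63175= -5194.30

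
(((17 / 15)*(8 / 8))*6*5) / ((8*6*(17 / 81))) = 27 / 8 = 3.38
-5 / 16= -0.31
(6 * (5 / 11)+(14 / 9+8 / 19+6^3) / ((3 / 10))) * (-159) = -115961.24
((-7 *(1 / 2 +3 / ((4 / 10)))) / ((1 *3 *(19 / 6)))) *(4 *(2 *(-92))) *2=164864 / 19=8677.05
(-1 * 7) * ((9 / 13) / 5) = -63 / 65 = -0.97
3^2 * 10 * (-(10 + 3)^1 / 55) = -234 / 11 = -21.27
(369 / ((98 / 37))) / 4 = 13653 / 392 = 34.83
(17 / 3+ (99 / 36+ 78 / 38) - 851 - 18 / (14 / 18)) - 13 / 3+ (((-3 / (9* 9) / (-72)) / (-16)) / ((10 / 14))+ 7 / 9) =-867.23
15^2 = 225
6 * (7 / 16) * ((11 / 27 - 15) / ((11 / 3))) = -1379 / 132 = -10.45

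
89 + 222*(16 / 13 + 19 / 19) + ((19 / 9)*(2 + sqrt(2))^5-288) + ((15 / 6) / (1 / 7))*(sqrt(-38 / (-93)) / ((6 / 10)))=175*sqrt(3534) / 558 + 3116*sqrt(2) / 9 + 91963 / 117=1294.28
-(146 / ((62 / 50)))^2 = -13322500 / 961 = -13863.16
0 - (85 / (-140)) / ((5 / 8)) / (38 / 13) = 221 / 665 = 0.33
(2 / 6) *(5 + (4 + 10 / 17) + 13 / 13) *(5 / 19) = 300 / 323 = 0.93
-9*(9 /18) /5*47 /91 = -423 /910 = -0.46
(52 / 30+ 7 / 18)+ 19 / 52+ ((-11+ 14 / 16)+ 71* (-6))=-2029423 / 4680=-433.64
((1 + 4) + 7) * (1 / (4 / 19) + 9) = 165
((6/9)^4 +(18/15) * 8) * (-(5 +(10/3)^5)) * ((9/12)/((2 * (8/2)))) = -2510132/6561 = -382.58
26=26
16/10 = 8/5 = 1.60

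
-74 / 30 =-37 / 15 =-2.47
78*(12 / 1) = 936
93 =93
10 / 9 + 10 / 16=125 / 72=1.74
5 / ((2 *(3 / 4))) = 10 / 3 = 3.33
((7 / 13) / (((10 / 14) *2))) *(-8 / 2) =-98 / 65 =-1.51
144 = 144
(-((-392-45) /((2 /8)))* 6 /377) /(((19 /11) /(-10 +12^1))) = 12144 /377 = 32.21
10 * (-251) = -2510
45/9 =5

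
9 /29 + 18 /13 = 639 /377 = 1.69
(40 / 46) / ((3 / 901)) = 18020 / 69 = 261.16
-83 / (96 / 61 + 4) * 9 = -45567 / 340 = -134.02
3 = 3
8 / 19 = 0.42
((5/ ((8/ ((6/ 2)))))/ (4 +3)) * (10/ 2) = 75/ 56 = 1.34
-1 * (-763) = 763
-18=-18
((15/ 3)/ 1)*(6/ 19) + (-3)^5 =-4587/ 19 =-241.42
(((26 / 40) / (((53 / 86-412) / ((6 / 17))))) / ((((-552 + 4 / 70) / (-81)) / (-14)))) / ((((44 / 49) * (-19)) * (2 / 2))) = -2787561 / 41509457396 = -0.00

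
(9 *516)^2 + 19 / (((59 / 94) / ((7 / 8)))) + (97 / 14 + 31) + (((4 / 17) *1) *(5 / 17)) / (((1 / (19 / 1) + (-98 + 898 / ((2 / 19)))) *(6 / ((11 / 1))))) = 1237352044314532423 / 57373000188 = 21566800.42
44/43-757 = -32507/43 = -755.98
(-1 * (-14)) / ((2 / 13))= 91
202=202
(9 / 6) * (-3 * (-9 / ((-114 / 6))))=-81 / 38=-2.13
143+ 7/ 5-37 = 537/ 5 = 107.40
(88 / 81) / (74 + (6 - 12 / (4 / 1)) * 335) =88 / 87399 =0.00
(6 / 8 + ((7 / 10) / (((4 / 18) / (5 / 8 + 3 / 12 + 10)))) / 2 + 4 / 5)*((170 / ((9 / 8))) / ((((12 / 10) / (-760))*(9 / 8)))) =-386114200 / 243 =-1588947.33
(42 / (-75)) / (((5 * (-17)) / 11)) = 154 / 2125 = 0.07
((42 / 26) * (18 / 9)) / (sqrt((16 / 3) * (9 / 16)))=14 * sqrt(3) / 13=1.87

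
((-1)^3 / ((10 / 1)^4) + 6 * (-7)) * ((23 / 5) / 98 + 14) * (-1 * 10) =2890866883 / 490000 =5899.73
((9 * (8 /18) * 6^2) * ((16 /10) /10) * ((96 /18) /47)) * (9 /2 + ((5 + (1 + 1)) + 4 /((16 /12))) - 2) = 1536 /47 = 32.68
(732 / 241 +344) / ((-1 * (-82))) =41818 / 9881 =4.23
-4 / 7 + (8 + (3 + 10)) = 143 / 7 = 20.43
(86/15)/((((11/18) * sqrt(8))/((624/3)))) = 26832 * sqrt(2)/55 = 689.93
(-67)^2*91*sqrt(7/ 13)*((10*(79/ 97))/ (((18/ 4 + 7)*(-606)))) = -24824170*sqrt(91)/ 675993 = -350.31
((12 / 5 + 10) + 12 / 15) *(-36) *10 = -4752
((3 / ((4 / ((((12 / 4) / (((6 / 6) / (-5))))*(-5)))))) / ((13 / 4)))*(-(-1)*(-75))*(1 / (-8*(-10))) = -3375 / 208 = -16.23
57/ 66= 19/ 22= 0.86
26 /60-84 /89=-1363 /2670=-0.51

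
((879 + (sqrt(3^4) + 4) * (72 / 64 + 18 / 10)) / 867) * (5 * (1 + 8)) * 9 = 990387 / 2312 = 428.37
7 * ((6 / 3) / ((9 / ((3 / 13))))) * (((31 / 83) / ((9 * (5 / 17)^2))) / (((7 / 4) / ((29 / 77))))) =2078488 / 56081025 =0.04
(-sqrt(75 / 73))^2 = 75 / 73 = 1.03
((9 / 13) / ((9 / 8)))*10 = 80 / 13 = 6.15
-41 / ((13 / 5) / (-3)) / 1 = 615 / 13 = 47.31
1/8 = 0.12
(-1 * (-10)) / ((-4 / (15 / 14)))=-75 / 28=-2.68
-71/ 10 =-7.10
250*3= 750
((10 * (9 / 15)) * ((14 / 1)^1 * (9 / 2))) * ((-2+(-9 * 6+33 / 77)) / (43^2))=-21006 / 1849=-11.36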